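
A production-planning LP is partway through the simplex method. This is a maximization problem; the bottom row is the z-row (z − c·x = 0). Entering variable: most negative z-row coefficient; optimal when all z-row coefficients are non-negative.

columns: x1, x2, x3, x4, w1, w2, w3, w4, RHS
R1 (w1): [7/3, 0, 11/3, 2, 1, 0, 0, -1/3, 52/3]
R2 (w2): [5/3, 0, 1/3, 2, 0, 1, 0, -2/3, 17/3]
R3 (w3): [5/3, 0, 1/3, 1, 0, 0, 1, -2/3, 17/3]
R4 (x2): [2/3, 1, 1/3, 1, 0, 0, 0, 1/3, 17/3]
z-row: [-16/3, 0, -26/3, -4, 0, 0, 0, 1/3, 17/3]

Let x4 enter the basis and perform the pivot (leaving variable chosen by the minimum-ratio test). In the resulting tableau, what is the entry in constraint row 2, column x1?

Ratio test on column x4 — row 1: (52/3)/2 = 26/3; row 2: (17/3)/2 = 17/6; row 3: (17/3)/1 = 17/3; row 4: (17/3)/1 = 17/3. Minimum is 17/6 at row 2 (w2 leaves); pivot element 2.
Divide row 2 by 2; eliminate column x4 from the other rows.
In the new row 2, the x1 entry is the old entry divided by the pivot: (5/3)/2 = 5/6.

5/6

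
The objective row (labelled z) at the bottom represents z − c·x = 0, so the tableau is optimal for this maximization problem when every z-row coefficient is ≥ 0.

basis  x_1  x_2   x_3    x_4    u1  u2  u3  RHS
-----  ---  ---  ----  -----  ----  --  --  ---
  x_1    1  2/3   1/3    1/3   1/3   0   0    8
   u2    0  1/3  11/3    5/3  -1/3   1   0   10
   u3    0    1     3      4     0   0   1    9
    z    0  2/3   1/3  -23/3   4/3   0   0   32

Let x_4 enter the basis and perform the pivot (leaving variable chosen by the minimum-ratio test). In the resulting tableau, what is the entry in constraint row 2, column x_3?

29/12

Ratio test on column x_4 — row 1: 8/(1/3) = 24; row 2: 10/(5/3) = 6; row 3: 9/4 = 9/4. Minimum is 9/4 at row 3 (u3 leaves); pivot element 4.
Divide row 3 by 4; eliminate column x_4 from the other rows.
Row 2 update in column x_3: 11/3 − (5/3)·(3/4) = 29/12.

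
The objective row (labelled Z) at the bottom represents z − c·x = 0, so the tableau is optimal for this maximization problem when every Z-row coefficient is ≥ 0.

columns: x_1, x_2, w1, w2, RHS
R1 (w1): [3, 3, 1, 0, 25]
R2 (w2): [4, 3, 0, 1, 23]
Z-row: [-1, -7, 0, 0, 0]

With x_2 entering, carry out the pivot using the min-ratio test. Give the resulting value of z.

161/3

Ratio test on column x_2 — row 1: 25/3 = 25/3; row 2: 23/3 = 23/3. Minimum is 23/3 at row 2 (w2 leaves); pivot element 3.
Pivot on row 2; the Z-row RHS becomes 0 − (-7)·(23/3) = 161/3.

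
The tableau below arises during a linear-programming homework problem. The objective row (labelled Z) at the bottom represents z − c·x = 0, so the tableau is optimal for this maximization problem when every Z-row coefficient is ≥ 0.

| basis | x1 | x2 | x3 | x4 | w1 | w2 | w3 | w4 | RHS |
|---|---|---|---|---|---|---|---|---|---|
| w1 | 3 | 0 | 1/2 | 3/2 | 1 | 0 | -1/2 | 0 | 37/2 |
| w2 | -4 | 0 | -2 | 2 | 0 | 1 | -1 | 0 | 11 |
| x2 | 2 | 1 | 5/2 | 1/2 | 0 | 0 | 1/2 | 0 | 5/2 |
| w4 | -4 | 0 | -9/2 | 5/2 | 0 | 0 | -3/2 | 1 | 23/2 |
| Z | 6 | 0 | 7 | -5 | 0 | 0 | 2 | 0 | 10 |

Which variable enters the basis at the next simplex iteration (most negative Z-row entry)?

x4

Negative Z-row entries: x4: -5.
The most negative is -5 in column x4, so x4 enters.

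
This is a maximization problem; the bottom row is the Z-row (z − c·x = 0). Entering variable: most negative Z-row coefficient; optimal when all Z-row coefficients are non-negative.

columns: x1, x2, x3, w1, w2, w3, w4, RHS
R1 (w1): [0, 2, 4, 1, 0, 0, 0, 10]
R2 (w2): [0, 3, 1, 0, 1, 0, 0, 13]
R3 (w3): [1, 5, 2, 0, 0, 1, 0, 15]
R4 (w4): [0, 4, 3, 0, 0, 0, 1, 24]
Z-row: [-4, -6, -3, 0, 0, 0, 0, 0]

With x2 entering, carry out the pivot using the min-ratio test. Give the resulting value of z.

Ratio test on column x2 — row 1: 10/2 = 5; row 2: 13/3 = 13/3; row 3: 15/5 = 3; row 4: 24/4 = 6. Minimum is 3 at row 3 (w3 leaves); pivot element 5.
Pivot on row 3; the Z-row RHS becomes 0 − (-6)·3 = 18.

18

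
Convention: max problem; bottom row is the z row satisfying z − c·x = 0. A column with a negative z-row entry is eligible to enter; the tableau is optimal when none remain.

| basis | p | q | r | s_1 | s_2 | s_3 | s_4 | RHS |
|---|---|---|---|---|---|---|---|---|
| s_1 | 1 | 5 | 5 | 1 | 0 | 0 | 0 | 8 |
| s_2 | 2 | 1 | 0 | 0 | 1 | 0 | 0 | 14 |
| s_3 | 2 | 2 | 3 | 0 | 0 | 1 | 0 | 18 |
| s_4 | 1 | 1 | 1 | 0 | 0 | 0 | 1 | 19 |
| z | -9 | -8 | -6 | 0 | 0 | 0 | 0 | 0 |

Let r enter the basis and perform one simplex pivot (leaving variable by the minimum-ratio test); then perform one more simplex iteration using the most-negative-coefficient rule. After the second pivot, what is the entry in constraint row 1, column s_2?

Ratio test on column r — row 1: 8/5 = 8/5; row 2: entry 0 ≤ 0; row 3: 18/3 = 6; row 4: 19/1 = 19. Minimum is 8/5 at row 1 (s_1 leaves); pivot element 5.
Divide row 1 by 5; eliminate column r from the other rows.
Second iteration: most negative z-row entry is -39/5 in column p, so p enters.
Ratio test on column p — row 1: (8/5)/(1/5) = 8; row 2: 14/2 = 7; row 3: (66/5)/(7/5) = 66/7; row 4: (87/5)/(4/5) = 87/4. Minimum is 7 at row 2 (s_2 leaves); pivot element 2.
Divide row 2 by 2; eliminate column p from the other rows.
After both pivots, the entry at constraint row 1, column s_2 is -1/10.

-1/10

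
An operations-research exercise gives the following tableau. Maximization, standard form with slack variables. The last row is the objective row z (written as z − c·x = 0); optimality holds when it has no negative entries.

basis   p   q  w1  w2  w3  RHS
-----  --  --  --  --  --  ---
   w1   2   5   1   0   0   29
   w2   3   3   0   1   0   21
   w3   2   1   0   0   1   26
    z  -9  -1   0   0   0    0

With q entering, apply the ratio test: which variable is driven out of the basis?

w1

Column q entries and ratios — w1: 29/5 = 29/5; w2: 21/3 = 7; w3: 26/1 = 26.
Smallest ratio is 29/5 in the row of w1, so w1 leaves.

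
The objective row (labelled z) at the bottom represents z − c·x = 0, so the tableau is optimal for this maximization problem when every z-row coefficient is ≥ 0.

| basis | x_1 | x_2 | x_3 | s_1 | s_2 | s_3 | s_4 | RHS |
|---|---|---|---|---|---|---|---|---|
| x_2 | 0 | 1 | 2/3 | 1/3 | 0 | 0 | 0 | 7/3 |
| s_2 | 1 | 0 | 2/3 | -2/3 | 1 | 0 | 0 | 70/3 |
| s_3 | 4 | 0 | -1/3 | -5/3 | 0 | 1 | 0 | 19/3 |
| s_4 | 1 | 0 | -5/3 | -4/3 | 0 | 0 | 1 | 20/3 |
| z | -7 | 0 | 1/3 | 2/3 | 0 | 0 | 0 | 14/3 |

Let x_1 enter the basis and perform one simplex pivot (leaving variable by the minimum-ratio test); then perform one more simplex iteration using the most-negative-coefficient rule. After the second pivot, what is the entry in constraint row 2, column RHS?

Ratio test on column x_1 — row 1: entry 0 ≤ 0; row 2: (70/3)/1 = 70/3; row 3: (19/3)/4 = 19/12; row 4: (20/3)/1 = 20/3. Minimum is 19/12 at row 3 (s_3 leaves); pivot element 4.
Divide row 3 by 4; eliminate column x_1 from the other rows.
Second iteration: most negative z-row entry is -9/4 in column s_1, so s_1 enters.
Ratio test on column s_1 — row 1: (7/3)/(1/3) = 7; row 2: entry -1/4 ≤ 0; row 3: entry -5/12 ≤ 0; row 4: entry -11/12 ≤ 0. Minimum is 7 at row 1 (x_2 leaves); pivot element 1/3.
Divide row 1 by 1/3; eliminate column s_1 from the other rows.
After both pivots, the entry at constraint row 2, column RHS is 47/2.

47/2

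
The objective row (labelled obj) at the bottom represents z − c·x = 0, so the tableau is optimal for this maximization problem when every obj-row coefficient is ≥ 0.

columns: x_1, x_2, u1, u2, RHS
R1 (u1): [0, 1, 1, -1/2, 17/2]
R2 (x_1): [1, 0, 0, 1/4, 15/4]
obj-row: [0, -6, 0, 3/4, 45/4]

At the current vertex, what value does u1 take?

17/2

u1 is basic (row 1); its value is the RHS of that row, 17/2.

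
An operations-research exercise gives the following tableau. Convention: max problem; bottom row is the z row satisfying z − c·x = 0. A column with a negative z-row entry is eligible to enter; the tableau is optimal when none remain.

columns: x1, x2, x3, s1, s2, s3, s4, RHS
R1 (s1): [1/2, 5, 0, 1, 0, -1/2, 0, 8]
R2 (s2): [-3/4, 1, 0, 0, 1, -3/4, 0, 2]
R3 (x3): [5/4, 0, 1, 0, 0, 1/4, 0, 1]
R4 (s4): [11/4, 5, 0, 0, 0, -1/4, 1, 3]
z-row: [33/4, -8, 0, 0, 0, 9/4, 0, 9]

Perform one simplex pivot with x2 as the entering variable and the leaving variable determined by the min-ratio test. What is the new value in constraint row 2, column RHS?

7/5

Ratio test on column x2 — row 1: 8/5 = 8/5; row 2: 2/1 = 2; row 3: entry 0 ≤ 0; row 4: 3/5 = 3/5. Minimum is 3/5 at row 4 (s4 leaves); pivot element 5.
Divide row 4 by 5; eliminate column x2 from the other rows.
Row 2 update in column RHS: 2 − 1·(3/5) = 7/5.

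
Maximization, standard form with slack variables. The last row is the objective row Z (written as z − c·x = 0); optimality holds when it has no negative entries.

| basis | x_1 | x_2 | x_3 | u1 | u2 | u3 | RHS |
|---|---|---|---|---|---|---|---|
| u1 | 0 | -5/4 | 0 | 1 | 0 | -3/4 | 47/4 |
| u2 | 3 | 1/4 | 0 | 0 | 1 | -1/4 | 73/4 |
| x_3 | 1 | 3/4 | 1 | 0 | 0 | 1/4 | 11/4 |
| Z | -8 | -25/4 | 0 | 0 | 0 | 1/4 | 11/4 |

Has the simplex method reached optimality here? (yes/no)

The Z-row has a negative entry -8 in column x_1, so it is not optimal.

no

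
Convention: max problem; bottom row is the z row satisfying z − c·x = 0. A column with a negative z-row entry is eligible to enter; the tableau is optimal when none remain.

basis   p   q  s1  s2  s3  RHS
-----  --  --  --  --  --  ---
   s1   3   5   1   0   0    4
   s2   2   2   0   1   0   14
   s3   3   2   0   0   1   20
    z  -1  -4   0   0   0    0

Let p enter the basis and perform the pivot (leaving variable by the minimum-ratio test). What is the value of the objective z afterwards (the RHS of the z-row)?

Ratio test on column p — row 1: 4/3 = 4/3; row 2: 14/2 = 7; row 3: 20/3 = 20/3. Minimum is 4/3 at row 1 (s1 leaves); pivot element 3.
Pivot on row 1; the z-row RHS becomes 0 − (-1)·(4/3) = 4/3.

4/3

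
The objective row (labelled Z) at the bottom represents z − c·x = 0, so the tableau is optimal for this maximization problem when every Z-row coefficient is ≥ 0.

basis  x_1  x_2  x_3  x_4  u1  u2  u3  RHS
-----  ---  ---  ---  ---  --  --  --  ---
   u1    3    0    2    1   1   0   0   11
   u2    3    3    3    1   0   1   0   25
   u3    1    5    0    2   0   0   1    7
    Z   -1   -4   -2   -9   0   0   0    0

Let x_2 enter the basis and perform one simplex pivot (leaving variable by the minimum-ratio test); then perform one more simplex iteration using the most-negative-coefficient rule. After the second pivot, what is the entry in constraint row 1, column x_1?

Ratio test on column x_2 — row 1: entry 0 ≤ 0; row 2: 25/3 = 25/3; row 3: 7/5 = 7/5. Minimum is 7/5 at row 3 (u3 leaves); pivot element 5.
Divide row 3 by 5; eliminate column x_2 from the other rows.
Second iteration: most negative Z-row entry is -37/5 in column x_4, so x_4 enters.
Ratio test on column x_4 — row 1: 11/1 = 11; row 2: entry -1/5 ≤ 0; row 3: (7/5)/(2/5) = 7/2. Minimum is 7/2 at row 3 (x_2 leaves); pivot element 2/5.
Divide row 3 by 2/5; eliminate column x_4 from the other rows.
After both pivots, the entry at constraint row 1, column x_1 is 5/2.

5/2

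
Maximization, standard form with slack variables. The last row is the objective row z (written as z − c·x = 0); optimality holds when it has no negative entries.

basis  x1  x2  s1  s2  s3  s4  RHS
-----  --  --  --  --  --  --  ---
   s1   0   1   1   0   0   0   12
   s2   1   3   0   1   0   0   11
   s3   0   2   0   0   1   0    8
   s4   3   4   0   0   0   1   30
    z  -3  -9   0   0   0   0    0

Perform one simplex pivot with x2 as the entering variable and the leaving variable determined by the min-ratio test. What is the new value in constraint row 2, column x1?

1/3

Ratio test on column x2 — row 1: 12/1 = 12; row 2: 11/3 = 11/3; row 3: 8/2 = 4; row 4: 30/4 = 15/2. Minimum is 11/3 at row 2 (s2 leaves); pivot element 3.
Divide row 2 by 3; eliminate column x2 from the other rows.
In the new row 2, the x1 entry is the old entry divided by the pivot: 1/3 = 1/3.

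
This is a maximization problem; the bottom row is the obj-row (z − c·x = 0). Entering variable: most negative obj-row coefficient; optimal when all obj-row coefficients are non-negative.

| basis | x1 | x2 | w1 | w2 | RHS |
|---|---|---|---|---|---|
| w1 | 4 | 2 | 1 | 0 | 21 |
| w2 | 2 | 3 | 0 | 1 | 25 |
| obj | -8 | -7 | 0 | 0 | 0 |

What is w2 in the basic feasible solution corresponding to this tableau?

w2 is basic (row 2); its value is the RHS of that row, 25.

25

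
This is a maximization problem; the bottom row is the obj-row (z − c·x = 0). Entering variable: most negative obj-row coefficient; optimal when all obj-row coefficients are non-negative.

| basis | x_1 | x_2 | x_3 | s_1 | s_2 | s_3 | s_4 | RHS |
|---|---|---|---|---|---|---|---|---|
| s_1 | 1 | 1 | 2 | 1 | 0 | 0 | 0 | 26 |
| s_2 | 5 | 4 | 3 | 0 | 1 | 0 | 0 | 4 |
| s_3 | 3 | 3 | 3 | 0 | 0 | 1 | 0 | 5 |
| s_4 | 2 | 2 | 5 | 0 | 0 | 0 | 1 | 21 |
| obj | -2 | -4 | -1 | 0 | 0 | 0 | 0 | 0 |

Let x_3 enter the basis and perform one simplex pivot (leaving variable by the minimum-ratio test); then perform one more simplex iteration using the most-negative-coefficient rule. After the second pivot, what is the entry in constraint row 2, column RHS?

1

Ratio test on column x_3 — row 1: 26/2 = 13; row 2: 4/3 = 4/3; row 3: 5/3 = 5/3; row 4: 21/5 = 21/5. Minimum is 4/3 at row 2 (s_2 leaves); pivot element 3.
Divide row 2 by 3; eliminate column x_3 from the other rows.
Second iteration: most negative obj-row entry is -8/3 in column x_2, so x_2 enters.
Ratio test on column x_2 — row 1: entry -5/3 ≤ 0; row 2: (4/3)/(4/3) = 1; row 3: entry -1 ≤ 0; row 4: entry -14/3 ≤ 0. Minimum is 1 at row 2 (x_3 leaves); pivot element 4/3.
Divide row 2 by 4/3; eliminate column x_2 from the other rows.
After both pivots, the entry at constraint row 2, column RHS is 1.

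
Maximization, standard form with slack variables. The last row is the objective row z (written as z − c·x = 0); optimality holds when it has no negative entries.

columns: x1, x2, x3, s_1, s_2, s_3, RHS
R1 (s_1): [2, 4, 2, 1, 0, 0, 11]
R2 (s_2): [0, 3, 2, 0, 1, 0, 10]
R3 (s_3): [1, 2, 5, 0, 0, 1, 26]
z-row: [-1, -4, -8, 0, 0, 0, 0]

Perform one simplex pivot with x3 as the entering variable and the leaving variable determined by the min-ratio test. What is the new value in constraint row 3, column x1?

Ratio test on column x3 — row 1: 11/2 = 11/2; row 2: 10/2 = 5; row 3: 26/5 = 26/5. Minimum is 5 at row 2 (s_2 leaves); pivot element 2.
Divide row 2 by 2; eliminate column x3 from the other rows.
Row 3 update in column x1: 1 − 5·0 = 1.

1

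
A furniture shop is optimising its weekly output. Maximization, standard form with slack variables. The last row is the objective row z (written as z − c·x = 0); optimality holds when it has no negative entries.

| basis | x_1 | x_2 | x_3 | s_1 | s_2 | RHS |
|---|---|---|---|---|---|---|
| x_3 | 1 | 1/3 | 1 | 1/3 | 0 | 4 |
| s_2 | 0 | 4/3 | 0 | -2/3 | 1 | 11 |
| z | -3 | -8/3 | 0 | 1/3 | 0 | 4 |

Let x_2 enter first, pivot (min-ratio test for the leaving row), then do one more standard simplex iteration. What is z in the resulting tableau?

Ratio test on column x_2 — row 1: 4/(1/3) = 12; row 2: 11/(4/3) = 33/4. Minimum is 33/4 at row 2 (s_2 leaves); pivot element 4/3.
Pivot on row 2; the z-row RHS becomes 4 − (-8/3)·(33/4) = 26.
Next entering variable (most negative z-row entry -3): x_1.
Ratio test on column x_1 — row 1: (5/4)/1 = 5/4; row 2: entry 0 ≤ 0. Minimum is 5/4 at row 1 (x_3 leaves); pivot element 1.
After the second pivot the z-row RHS is 26 − (-3)·(5/4) = 119/4.

119/4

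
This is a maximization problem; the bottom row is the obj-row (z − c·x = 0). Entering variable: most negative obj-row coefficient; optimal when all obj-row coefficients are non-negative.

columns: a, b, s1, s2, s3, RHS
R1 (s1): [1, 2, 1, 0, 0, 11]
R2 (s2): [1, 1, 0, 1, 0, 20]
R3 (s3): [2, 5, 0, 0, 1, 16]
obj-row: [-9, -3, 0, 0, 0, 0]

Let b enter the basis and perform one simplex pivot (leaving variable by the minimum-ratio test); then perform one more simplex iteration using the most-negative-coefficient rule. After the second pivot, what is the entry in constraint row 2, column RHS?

Ratio test on column b — row 1: 11/2 = 11/2; row 2: 20/1 = 20; row 3: 16/5 = 16/5. Minimum is 16/5 at row 3 (s3 leaves); pivot element 5.
Divide row 3 by 5; eliminate column b from the other rows.
Second iteration: most negative obj-row entry is -39/5 in column a, so a enters.
Ratio test on column a — row 1: (23/5)/(1/5) = 23; row 2: (84/5)/(3/5) = 28; row 3: (16/5)/(2/5) = 8. Minimum is 8 at row 3 (b leaves); pivot element 2/5.
Divide row 3 by 2/5; eliminate column a from the other rows.
After both pivots, the entry at constraint row 2, column RHS is 12.

12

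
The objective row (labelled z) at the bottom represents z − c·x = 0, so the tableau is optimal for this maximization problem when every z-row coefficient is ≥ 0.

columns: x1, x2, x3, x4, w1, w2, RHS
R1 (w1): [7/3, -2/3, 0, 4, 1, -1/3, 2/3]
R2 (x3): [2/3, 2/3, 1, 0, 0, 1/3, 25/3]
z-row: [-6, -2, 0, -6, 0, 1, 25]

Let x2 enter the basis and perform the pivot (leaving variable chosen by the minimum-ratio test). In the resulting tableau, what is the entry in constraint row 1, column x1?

3

Ratio test on column x2 — row 1: entry -2/3 ≤ 0; row 2: (25/3)/(2/3) = 25/2. Minimum is 25/2 at row 2 (x3 leaves); pivot element 2/3.
Divide row 2 by 2/3; eliminate column x2 from the other rows.
Row 1 update in column x1: 7/3 − (-2/3)·1 = 3.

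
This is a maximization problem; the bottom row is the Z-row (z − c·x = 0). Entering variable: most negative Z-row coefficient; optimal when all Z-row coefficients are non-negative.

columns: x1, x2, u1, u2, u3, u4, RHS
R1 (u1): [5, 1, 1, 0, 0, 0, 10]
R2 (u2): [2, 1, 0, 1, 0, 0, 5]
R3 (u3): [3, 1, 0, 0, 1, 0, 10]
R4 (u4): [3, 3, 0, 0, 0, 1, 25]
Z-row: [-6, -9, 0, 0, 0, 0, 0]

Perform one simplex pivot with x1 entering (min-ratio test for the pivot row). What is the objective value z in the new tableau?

Ratio test on column x1 — row 1: 10/5 = 2; row 2: 5/2 = 5/2; row 3: 10/3 = 10/3; row 4: 25/3 = 25/3. Minimum is 2 at row 1 (u1 leaves); pivot element 5.
Pivot on row 1; the Z-row RHS becomes 0 − (-6)·2 = 12.

12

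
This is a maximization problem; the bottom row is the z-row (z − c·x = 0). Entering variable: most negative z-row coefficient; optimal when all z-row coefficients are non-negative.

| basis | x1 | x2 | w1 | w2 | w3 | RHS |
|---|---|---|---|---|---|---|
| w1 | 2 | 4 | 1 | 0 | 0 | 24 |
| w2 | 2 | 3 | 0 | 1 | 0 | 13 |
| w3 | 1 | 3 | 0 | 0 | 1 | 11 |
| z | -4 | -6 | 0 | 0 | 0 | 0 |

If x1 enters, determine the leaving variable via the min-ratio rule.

Column x1 entries and ratios — w1: 24/2 = 12; w2: 13/2 = 13/2; w3: 11/1 = 11.
Smallest ratio is 13/2 in the row of w2, so w2 leaves.

w2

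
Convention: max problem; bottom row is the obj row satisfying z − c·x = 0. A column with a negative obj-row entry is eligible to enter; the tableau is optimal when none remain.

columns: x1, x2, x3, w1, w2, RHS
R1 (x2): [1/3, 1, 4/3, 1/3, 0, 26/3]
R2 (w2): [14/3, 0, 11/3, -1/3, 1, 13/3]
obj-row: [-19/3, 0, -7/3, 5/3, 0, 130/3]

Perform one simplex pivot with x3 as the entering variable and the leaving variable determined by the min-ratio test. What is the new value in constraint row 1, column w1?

5/11

Ratio test on column x3 — row 1: (26/3)/(4/3) = 13/2; row 2: (13/3)/(11/3) = 13/11. Minimum is 13/11 at row 2 (w2 leaves); pivot element 11/3.
Divide row 2 by 11/3; eliminate column x3 from the other rows.
Row 1 update in column w1: 1/3 − (4/3)·(-1/11) = 5/11.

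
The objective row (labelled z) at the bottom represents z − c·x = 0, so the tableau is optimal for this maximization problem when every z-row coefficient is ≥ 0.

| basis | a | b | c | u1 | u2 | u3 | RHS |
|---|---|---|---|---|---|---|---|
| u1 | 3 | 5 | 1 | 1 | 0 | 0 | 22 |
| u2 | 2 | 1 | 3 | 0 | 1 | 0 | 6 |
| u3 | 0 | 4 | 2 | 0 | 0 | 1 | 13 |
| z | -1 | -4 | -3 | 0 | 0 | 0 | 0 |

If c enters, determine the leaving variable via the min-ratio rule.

u2

Column c entries and ratios — u1: 22/1 = 22; u2: 6/3 = 2; u3: 13/2 = 13/2.
Smallest ratio is 2 in the row of u2, so u2 leaves.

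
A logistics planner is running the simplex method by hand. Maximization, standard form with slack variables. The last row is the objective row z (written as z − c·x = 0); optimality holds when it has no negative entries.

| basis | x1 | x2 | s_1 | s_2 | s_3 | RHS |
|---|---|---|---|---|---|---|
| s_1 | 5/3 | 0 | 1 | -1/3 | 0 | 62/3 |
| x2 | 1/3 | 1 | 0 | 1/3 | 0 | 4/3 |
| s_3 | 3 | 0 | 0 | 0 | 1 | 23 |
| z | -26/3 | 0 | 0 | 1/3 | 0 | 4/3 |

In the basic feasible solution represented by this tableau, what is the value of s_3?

23

s_3 is basic (row 3); its value is the RHS of that row, 23.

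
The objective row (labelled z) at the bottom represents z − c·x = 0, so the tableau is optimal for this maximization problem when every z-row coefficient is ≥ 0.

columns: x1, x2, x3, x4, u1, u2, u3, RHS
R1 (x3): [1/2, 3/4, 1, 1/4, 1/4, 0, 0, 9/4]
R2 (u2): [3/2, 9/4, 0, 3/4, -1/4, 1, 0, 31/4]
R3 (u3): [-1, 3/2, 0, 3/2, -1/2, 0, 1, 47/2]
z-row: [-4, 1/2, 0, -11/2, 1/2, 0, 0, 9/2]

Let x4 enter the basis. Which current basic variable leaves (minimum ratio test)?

x3

Column x4 entries and ratios — x3: (9/4)/(1/4) = 9; u2: (31/4)/(3/4) = 31/3; u3: (47/2)/(3/2) = 47/3.
Smallest ratio is 9 in the row of x3, so x3 leaves.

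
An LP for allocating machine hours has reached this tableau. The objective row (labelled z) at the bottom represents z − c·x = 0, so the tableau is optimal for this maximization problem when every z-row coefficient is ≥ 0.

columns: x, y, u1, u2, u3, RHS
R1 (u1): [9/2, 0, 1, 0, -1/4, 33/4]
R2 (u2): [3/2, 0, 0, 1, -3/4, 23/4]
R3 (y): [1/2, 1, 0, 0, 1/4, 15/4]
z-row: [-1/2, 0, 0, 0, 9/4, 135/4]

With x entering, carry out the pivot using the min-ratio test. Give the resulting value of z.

104/3

Ratio test on column x — row 1: (33/4)/(9/2) = 11/6; row 2: (23/4)/(3/2) = 23/6; row 3: (15/4)/(1/2) = 15/2. Minimum is 11/6 at row 1 (u1 leaves); pivot element 9/2.
Pivot on row 1; the z-row RHS becomes 135/4 − (-1/2)·(11/6) = 104/3.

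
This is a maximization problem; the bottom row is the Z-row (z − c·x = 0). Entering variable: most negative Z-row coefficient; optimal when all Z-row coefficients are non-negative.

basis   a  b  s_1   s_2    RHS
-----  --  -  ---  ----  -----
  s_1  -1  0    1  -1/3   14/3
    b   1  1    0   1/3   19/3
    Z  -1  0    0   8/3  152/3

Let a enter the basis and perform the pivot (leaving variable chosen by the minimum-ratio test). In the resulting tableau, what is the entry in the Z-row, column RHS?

57

Ratio test on column a — row 1: entry -1 ≤ 0; row 2: (19/3)/1 = 19/3. Minimum is 19/3 at row 2 (b leaves); pivot element 1.
Divide row 2 by 1; eliminate column a from the other rows.
Z-row update in column RHS: 152/3 − (-1)·(19/3) = 57.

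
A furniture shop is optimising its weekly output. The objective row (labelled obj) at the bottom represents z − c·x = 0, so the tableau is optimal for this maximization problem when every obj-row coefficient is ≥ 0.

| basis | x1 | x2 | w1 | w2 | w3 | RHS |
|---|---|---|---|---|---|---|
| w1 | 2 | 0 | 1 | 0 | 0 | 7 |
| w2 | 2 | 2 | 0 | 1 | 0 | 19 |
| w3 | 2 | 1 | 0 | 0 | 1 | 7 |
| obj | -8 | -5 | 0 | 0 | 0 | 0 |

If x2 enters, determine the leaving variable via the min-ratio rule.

w3

Column x2 entries and ratios — w1: 0 ≤ 0, skip; w2: 19/2 = 19/2; w3: 7/1 = 7.
Smallest ratio is 7 in the row of w3, so w3 leaves.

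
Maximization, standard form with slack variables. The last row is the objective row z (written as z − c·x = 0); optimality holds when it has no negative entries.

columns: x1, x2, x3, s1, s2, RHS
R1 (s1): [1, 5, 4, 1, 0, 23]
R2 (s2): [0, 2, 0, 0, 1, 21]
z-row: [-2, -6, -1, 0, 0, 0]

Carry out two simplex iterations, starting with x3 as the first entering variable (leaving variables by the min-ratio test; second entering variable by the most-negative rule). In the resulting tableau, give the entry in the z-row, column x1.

-4/5

Ratio test on column x3 — row 1: 23/4 = 23/4; row 2: entry 0 ≤ 0. Minimum is 23/4 at row 1 (s1 leaves); pivot element 4.
Divide row 1 by 4; eliminate column x3 from the other rows.
Second iteration: most negative z-row entry is -19/4 in column x2, so x2 enters.
Ratio test on column x2 — row 1: (23/4)/(5/4) = 23/5; row 2: 21/2 = 21/2. Minimum is 23/5 at row 1 (x3 leaves); pivot element 5/4.
Divide row 1 by 5/4; eliminate column x2 from the other rows.
After both pivots, the entry at the z-row, column x1 is -4/5.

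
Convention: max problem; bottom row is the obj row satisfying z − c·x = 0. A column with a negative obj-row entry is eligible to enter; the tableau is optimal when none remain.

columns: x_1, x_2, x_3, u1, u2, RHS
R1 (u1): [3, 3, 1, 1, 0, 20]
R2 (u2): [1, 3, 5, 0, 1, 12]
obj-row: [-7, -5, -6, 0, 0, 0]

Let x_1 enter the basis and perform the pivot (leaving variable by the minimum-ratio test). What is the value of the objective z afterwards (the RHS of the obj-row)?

140/3

Ratio test on column x_1 — row 1: 20/3 = 20/3; row 2: 12/1 = 12. Minimum is 20/3 at row 1 (u1 leaves); pivot element 3.
Pivot on row 1; the obj-row RHS becomes 0 − (-7)·(20/3) = 140/3.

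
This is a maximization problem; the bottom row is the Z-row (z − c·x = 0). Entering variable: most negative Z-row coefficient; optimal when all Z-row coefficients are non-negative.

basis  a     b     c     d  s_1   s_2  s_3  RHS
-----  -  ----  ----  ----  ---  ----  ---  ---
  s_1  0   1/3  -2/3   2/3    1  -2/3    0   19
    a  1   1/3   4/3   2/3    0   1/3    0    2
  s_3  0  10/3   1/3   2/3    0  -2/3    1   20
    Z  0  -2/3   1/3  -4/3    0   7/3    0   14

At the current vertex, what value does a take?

a is basic (row 2); its value is the RHS of that row, 2.

2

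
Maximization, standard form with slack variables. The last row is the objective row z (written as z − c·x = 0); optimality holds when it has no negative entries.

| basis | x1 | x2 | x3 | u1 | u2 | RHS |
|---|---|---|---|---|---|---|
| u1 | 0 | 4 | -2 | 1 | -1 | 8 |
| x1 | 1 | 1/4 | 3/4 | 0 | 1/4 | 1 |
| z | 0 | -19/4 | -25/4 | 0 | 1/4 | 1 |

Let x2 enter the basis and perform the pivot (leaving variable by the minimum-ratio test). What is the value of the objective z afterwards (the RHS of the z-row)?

21/2

Ratio test on column x2 — row 1: 8/4 = 2; row 2: 1/(1/4) = 4. Minimum is 2 at row 1 (u1 leaves); pivot element 4.
Pivot on row 1; the z-row RHS becomes 1 − (-19/4)·2 = 21/2.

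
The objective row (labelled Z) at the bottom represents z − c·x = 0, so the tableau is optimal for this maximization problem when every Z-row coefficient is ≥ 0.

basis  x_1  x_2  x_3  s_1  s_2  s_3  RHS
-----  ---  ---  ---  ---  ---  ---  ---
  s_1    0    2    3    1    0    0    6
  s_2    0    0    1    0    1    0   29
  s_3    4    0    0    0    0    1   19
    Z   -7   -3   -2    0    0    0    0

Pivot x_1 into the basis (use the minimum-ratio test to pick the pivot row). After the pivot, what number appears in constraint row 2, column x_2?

Ratio test on column x_1 — row 1: entry 0 ≤ 0; row 2: entry 0 ≤ 0; row 3: 19/4 = 19/4. Minimum is 19/4 at row 3 (s_3 leaves); pivot element 4.
Divide row 3 by 4; eliminate column x_1 from the other rows.
Row 2 update in column x_2: 0 − 0·0 = 0.

0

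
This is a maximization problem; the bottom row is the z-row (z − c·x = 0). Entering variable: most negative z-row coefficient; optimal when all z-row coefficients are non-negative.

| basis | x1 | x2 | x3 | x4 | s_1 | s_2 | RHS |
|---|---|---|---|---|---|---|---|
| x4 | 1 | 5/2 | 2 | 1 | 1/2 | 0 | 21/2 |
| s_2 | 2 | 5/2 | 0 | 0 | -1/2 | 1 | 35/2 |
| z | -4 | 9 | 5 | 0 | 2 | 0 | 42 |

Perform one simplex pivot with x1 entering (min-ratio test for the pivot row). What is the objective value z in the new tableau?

Ratio test on column x1 — row 1: (21/2)/1 = 21/2; row 2: (35/2)/2 = 35/4. Minimum is 35/4 at row 2 (s_2 leaves); pivot element 2.
Pivot on row 2; the z-row RHS becomes 42 − (-4)·(35/4) = 77.

77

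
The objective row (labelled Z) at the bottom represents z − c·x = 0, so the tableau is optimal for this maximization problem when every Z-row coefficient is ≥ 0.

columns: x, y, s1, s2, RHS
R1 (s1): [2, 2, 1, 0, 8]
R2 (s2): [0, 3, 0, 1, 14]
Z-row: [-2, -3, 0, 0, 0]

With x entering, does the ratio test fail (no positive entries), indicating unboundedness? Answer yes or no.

Column x has positive entries in row(s) 1, so the ratio test bounds it — not unbounded.

no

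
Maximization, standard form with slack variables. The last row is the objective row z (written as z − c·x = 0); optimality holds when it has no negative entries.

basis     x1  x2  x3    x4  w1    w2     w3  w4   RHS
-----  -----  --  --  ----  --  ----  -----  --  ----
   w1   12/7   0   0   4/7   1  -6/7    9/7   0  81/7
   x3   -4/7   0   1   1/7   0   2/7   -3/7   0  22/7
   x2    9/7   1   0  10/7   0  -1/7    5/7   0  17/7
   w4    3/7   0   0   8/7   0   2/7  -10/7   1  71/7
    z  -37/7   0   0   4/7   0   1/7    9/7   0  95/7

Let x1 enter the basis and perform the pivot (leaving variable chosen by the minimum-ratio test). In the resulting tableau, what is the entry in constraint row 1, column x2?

Ratio test on column x1 — row 1: (81/7)/(12/7) = 27/4; row 2: entry -4/7 ≤ 0; row 3: (17/7)/(9/7) = 17/9; row 4: (71/7)/(3/7) = 71/3. Minimum is 17/9 at row 3 (x2 leaves); pivot element 9/7.
Divide row 3 by 9/7; eliminate column x1 from the other rows.
Row 1 update in column x2: 0 − (12/7)·(7/9) = -4/3.

-4/3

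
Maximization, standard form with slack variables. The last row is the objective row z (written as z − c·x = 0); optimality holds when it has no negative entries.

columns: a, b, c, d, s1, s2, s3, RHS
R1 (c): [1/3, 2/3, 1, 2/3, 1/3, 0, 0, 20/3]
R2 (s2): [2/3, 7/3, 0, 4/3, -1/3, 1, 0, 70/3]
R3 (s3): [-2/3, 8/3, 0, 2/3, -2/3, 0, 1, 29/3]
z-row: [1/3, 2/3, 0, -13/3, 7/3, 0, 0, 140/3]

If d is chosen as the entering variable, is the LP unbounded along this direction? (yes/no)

no

Column d has positive entries in row(s) 1, 2, 3, so the ratio test bounds it — not unbounded.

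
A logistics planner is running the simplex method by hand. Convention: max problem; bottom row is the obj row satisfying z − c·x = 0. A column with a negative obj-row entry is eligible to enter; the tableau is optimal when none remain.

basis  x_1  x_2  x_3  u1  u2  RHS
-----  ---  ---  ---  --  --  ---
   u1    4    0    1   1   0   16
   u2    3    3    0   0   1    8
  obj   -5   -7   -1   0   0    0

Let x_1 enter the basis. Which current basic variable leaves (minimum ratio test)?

u2

Column x_1 entries and ratios — u1: 16/4 = 4; u2: 8/3 = 8/3.
Smallest ratio is 8/3 in the row of u2, so u2 leaves.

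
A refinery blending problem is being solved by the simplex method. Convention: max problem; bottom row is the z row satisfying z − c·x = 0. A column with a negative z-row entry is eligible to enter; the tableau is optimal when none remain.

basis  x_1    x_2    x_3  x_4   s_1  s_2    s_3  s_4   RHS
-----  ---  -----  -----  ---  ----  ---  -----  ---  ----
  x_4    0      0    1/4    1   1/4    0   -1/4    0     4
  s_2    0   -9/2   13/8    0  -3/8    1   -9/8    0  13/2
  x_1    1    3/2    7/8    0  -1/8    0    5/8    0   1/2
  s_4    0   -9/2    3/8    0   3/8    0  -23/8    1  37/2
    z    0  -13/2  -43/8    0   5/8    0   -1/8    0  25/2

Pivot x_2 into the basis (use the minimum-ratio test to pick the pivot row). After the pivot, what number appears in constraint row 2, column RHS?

Ratio test on column x_2 — row 1: entry 0 ≤ 0; row 2: entry -9/2 ≤ 0; row 3: (1/2)/(3/2) = 1/3; row 4: entry -9/2 ≤ 0. Minimum is 1/3 at row 3 (x_1 leaves); pivot element 3/2.
Divide row 3 by 3/2; eliminate column x_2 from the other rows.
Row 2 update in column RHS: 13/2 − (-9/2)·(1/3) = 8.

8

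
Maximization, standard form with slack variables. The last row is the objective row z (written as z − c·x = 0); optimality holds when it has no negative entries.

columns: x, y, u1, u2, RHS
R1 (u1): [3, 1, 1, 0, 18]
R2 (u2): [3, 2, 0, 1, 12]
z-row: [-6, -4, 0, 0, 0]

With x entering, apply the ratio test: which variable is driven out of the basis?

u2

Column x entries and ratios — u1: 18/3 = 6; u2: 12/3 = 4.
Smallest ratio is 4 in the row of u2, so u2 leaves.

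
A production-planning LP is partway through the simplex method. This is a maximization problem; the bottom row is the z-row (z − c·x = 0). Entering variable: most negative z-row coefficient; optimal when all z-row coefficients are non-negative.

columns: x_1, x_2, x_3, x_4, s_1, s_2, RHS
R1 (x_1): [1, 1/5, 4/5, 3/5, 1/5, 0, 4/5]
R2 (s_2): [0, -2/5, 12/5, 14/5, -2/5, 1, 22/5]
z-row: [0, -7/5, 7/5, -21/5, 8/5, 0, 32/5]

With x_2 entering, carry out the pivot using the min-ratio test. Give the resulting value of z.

Ratio test on column x_2 — row 1: (4/5)/(1/5) = 4; row 2: entry -2/5 ≤ 0. Minimum is 4 at row 1 (x_1 leaves); pivot element 1/5.
Pivot on row 1; the z-row RHS becomes 32/5 − (-7/5)·4 = 12.

12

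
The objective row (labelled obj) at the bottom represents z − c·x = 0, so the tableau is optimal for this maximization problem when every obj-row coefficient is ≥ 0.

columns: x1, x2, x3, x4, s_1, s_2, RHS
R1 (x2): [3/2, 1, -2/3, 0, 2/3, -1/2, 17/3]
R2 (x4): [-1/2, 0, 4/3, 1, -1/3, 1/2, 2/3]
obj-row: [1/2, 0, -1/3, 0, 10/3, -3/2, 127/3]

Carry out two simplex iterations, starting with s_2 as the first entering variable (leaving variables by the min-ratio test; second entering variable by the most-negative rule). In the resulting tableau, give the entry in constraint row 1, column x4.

1

Ratio test on column s_2 — row 1: entry -1/2 ≤ 0; row 2: (2/3)/(1/2) = 4/3. Minimum is 4/3 at row 2 (x4 leaves); pivot element 1/2.
Divide row 2 by 1/2; eliminate column s_2 from the other rows.
Second iteration: most negative obj-row entry is -1 in column x1, so x1 enters.
Ratio test on column x1 — row 1: (19/3)/1 = 19/3; row 2: entry -1 ≤ 0. Minimum is 19/3 at row 1 (x2 leaves); pivot element 1.
Divide row 1 by 1; eliminate column x1 from the other rows.
After both pivots, the entry at constraint row 1, column x4 is 1.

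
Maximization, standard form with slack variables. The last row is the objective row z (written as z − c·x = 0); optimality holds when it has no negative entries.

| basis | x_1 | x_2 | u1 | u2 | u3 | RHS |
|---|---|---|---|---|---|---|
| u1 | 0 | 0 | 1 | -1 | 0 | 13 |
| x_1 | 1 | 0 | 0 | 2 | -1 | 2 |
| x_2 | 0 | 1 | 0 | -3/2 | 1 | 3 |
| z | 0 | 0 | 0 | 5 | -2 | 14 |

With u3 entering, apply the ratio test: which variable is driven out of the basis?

x_2

Column u3 entries and ratios — u1: 0 ≤ 0, skip; x_1: -1 ≤ 0, skip; x_2: 3/1 = 3.
Smallest ratio is 3 in the row of x_2, so x_2 leaves.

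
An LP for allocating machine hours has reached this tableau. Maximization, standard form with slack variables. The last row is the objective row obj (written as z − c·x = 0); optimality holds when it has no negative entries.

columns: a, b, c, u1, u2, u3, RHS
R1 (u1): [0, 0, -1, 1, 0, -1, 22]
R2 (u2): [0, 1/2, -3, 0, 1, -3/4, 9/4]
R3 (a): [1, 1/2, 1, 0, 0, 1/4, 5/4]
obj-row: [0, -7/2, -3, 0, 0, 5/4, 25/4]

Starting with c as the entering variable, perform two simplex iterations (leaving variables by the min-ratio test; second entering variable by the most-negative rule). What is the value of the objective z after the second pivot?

15

Ratio test on column c — row 1: entry -1 ≤ 0; row 2: entry -3 ≤ 0; row 3: (5/4)/1 = 5/4. Minimum is 5/4 at row 3 (a leaves); pivot element 1.
Pivot on row 3; the obj-row RHS becomes 25/4 − (-3)·(5/4) = 10.
Next entering variable (most negative obj-row entry -2): b.
Ratio test on column b — row 1: (93/4)/(1/2) = 93/2; row 2: 6/2 = 3; row 3: (5/4)/(1/2) = 5/2. Minimum is 5/2 at row 3 (c leaves); pivot element 1/2.
After the second pivot the obj-row RHS is 10 − (-2)·(5/2) = 15.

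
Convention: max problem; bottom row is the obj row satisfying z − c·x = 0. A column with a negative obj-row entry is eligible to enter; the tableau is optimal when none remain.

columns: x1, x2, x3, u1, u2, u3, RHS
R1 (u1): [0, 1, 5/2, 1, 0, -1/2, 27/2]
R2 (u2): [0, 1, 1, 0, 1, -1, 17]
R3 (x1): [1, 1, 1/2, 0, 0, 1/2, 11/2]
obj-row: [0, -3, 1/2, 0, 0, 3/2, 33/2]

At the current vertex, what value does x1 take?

x1 is basic (row 3); its value is the RHS of that row, 11/2.

11/2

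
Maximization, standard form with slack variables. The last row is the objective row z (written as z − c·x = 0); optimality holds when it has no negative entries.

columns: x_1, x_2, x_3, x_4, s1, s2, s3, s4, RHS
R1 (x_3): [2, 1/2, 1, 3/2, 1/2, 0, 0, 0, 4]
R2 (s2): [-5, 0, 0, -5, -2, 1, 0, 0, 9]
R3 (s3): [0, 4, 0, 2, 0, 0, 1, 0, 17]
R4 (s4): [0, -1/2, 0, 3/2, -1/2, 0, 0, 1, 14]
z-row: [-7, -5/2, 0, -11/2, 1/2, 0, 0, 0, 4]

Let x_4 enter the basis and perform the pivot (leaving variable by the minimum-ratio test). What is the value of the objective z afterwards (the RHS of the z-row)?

Ratio test on column x_4 — row 1: 4/(3/2) = 8/3; row 2: entry -5 ≤ 0; row 3: 17/2 = 17/2; row 4: 14/(3/2) = 28/3. Minimum is 8/3 at row 1 (x_3 leaves); pivot element 3/2.
Pivot on row 1; the z-row RHS becomes 4 − (-11/2)·(8/3) = 56/3.

56/3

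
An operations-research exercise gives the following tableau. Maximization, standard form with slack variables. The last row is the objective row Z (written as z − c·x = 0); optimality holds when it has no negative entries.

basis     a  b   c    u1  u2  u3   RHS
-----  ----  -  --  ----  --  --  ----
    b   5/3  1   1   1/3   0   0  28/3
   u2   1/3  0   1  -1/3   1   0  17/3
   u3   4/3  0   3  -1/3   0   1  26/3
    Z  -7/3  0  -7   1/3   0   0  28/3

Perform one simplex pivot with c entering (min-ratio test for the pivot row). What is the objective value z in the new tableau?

Ratio test on column c — row 1: (28/3)/1 = 28/3; row 2: (17/3)/1 = 17/3; row 3: (26/3)/3 = 26/9. Minimum is 26/9 at row 3 (u3 leaves); pivot element 3.
Pivot on row 3; the Z-row RHS becomes 28/3 − (-7)·(26/9) = 266/9.

266/9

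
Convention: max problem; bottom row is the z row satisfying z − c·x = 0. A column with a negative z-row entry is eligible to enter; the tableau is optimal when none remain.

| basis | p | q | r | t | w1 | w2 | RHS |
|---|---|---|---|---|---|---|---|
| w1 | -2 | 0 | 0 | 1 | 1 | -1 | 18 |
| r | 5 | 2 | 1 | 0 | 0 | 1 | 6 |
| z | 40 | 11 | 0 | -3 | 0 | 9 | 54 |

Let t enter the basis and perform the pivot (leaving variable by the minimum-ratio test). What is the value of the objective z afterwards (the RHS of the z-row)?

108

Ratio test on column t — row 1: 18/1 = 18; row 2: entry 0 ≤ 0. Minimum is 18 at row 1 (w1 leaves); pivot element 1.
Pivot on row 1; the z-row RHS becomes 54 − (-3)·18 = 108.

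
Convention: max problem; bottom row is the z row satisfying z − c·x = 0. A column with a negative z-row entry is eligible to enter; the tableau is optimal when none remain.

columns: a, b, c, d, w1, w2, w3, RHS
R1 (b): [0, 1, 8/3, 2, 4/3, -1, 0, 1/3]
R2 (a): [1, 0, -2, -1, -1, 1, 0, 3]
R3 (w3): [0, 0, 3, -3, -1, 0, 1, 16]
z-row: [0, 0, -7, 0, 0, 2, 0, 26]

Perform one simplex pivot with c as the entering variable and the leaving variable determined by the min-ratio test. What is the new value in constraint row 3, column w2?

Ratio test on column c — row 1: (1/3)/(8/3) = 1/8; row 2: entry -2 ≤ 0; row 3: 16/3 = 16/3. Minimum is 1/8 at row 1 (b leaves); pivot element 8/3.
Divide row 1 by 8/3; eliminate column c from the other rows.
Row 3 update in column w2: 0 − 3·(-3/8) = 9/8.

9/8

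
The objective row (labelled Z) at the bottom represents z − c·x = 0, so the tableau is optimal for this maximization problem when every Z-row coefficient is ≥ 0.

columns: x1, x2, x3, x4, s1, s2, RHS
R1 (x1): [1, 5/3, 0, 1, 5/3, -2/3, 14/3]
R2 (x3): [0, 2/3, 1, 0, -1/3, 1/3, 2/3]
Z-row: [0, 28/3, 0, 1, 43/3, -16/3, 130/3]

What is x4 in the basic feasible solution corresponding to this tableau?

0

x4 is not in the basis, so in the current basic feasible solution x4 = 0.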